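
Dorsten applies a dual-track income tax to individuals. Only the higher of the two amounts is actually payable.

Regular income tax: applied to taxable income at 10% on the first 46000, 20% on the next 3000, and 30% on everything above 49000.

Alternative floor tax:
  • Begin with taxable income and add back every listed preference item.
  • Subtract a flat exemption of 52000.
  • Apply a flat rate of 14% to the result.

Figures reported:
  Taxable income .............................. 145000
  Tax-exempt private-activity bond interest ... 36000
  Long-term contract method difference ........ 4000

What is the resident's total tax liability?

34000

Regular income tax:
  46000 × 10% = 4600
  3000 × 20% = 600
  96000 × 30% = 28800
  → 34000

Alternative floor tax:
  Adjusted income: 145000 + 36000 + 4000 = 185000
  Less exemption 52000 → base 133000
  133000 × 14% = 18620

34000 > 18620, so the regular income tax governs.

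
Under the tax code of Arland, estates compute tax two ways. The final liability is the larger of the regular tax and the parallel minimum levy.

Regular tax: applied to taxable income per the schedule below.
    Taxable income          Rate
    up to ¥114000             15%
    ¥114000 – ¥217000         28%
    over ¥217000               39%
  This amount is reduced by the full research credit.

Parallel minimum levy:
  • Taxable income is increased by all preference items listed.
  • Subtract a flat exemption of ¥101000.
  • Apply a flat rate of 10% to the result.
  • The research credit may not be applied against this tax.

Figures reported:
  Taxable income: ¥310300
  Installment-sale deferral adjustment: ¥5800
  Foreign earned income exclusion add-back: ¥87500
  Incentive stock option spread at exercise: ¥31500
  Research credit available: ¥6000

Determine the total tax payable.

¥76327

Parallel minimum levy:
  Adjusted income: ¥310300 + ¥5800 + ¥87500 + ¥31500 = ¥435100
  Less exemption ¥101000 → base ¥334100
  ¥334100 × 10% = ¥33410

Regular tax:
  ¥114000 × 15% = ¥17100
  ¥103000 × 28% = ¥28840
  ¥93300 × 39% = ¥36387
  → ¥82327
  Less research credit ¥6000 → ¥76327

¥76327 > ¥33410, so the regular tax governs.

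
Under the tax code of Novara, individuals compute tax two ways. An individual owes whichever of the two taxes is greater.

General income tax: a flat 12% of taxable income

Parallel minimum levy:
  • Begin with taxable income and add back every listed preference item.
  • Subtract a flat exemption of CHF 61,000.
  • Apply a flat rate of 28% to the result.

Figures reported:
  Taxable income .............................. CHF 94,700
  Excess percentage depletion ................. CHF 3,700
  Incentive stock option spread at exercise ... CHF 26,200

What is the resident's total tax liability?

General income tax:
  CHF 94,700 × 12% = CHF 11,364

Parallel minimum levy:
  Adjusted income: CHF 94,700 + CHF 3,700 + CHF 26,200 = CHF 124,600
  Less exemption CHF 61,000 → base CHF 63,600
  CHF 63,600 × 28% = CHF 17,808

CHF 17,808 > CHF 11,364, so the parallel minimum levy is the binding amount.

CHF 17,808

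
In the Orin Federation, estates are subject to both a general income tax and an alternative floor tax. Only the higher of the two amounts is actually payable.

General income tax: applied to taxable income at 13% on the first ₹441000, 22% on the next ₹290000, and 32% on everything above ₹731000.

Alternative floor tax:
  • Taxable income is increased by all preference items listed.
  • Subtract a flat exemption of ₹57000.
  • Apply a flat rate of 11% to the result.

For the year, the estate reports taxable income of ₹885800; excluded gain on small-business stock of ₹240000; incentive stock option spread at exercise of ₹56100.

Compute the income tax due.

Alternative floor tax:
  Adjusted income: ₹885800 + ₹240000 + ₹56100 = ₹1181900
  Less exemption ₹57000 → base ₹1124900
  ₹1124900 × 11% = ₹123739

General income tax:
  ₹441000 × 13% = ₹57330
  ₹290000 × 22% = ₹63800
  ₹154800 × 32% = ₹49536
  → ₹170666

₹170666 > ₹123739, so the general income tax governs.

₹170666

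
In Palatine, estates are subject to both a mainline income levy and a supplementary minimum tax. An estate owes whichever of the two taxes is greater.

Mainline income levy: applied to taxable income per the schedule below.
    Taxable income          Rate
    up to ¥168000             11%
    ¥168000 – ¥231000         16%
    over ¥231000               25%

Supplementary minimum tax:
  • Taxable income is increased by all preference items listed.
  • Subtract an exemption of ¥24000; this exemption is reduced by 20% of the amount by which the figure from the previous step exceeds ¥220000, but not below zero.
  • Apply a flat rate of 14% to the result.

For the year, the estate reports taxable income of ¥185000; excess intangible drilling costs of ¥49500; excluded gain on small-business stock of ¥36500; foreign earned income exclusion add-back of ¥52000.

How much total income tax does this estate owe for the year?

Supplementary minimum tax:
  Adjusted income: ¥185000 + ¥49500 + ¥36500 + ¥52000 = ¥323000
  Exemption: ¥24000 − 20% × (¥323000 − ¥220000) = ¥24000 − ¥20600 = ¥3400
  Base: ¥323000 − ¥3400 = ¥319600
  ¥319600 × 14% = ¥44744

Mainline income levy:
  ¥168000 × 11% = ¥18480
  ¥17000 × 16% = ¥2720
  → ¥21200

¥44744 > ¥21200, so the supplementary minimum tax is the binding amount.

¥44744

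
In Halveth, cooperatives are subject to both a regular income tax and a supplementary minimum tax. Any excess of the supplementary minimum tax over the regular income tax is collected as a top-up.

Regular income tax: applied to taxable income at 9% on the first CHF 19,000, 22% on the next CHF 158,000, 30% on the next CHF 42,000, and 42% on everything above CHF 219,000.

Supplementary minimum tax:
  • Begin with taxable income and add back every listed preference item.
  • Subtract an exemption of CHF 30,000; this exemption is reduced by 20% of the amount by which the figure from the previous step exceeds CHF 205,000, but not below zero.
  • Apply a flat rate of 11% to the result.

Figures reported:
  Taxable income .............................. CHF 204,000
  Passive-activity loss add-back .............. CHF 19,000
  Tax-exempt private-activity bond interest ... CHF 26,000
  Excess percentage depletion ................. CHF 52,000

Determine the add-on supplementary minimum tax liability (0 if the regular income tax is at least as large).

Regular income tax:
  CHF 19,000 × 9% = CHF 1,710
  CHF 158,000 × 22% = CHF 34,760
  CHF 27,000 × 30% = CHF 8,100
  → CHF 44,570

Supplementary minimum tax:
  Adjusted income: CHF 204,000 + CHF 19,000 + CHF 26,000 + CHF 52,000 = CHF 301,000
  Exemption: CHF 30,000 − 20% × (CHF 301,000 − CHF 205,000) = CHF 30,000 − CHF 19,200 = CHF 10,800
  Base: CHF 301,000 − CHF 10,800 = CHF 290,200
  CHF 290,200 × 11% = CHF 31,922

CHF 31,922 ≤ CHF 44,570, so no add-on is due.

CHF 0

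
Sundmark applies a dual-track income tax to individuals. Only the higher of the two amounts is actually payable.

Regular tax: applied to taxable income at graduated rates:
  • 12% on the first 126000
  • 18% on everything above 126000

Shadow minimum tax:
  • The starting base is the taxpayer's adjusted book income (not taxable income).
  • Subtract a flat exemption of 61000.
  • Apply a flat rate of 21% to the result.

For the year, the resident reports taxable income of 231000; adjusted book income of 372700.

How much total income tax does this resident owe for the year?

Regular tax:
  126000 × 12% = 15120
  105000 × 18% = 18900
  → 34020

Shadow minimum tax:
  Base (adjusted book income): 372700
  Less exemption 61000 → base 311700
  311700 × 21% = 65457

65457 > 34020, so the shadow minimum tax is the binding amount.

65457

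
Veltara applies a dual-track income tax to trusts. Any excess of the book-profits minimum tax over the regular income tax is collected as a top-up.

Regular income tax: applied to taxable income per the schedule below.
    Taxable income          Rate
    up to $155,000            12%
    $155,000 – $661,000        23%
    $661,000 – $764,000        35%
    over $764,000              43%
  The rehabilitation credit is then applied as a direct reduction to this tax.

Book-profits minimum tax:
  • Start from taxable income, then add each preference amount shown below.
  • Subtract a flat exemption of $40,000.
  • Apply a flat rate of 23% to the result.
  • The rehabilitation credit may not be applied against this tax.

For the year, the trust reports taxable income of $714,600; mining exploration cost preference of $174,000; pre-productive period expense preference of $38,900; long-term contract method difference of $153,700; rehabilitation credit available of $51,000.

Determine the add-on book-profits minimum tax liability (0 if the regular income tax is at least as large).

$136,736

Regular income tax:
  $155,000 × 12% = $18,600
  $506,000 × 23% = $116,380
  $53,600 × 35% = $18,760
  → $153,740
  Less rehabilitation credit $51,000 → $102,740

Book-profits minimum tax:
  Adjusted income: $714,600 + $174,000 + $38,900 + $153,700 = $1,081,200
  Less exemption $40,000 → base $1,041,200
  $1,041,200 × 23% = $239,476

Excess of book-profits minimum tax over regular income tax: $239,476 − $102,740 = $136,736.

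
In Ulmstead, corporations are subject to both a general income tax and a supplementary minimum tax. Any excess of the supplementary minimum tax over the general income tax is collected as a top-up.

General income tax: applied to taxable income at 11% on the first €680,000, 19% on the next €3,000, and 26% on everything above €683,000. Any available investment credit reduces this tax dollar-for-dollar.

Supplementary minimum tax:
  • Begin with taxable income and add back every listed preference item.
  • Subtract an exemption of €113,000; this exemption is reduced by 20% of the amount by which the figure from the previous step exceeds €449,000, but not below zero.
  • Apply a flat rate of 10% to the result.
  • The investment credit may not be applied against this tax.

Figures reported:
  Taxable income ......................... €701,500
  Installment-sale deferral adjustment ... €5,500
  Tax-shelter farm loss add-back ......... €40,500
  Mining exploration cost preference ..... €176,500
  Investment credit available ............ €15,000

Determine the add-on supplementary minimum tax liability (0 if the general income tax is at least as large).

€25,420

General income tax:
  €680,000 × 11% = €74,800
  €3,000 × 19% = €570
  €18,500 × 26% = €4,810
  → €80,180
  Less investment credit €15,000 → €65,180

Supplementary minimum tax:
  Adjusted income: €701,500 + €5,500 + €40,500 + €176,500 = €924,000
  Exemption: €113,000 − 20% × (€924,000 − €449,000) = €113,000 − €95,000 = €18,000
  Base: €924,000 − €18,000 = €906,000
  €906,000 × 10% = €90,600

Excess of supplementary minimum tax over general income tax: €90,600 − €65,180 = €25,420.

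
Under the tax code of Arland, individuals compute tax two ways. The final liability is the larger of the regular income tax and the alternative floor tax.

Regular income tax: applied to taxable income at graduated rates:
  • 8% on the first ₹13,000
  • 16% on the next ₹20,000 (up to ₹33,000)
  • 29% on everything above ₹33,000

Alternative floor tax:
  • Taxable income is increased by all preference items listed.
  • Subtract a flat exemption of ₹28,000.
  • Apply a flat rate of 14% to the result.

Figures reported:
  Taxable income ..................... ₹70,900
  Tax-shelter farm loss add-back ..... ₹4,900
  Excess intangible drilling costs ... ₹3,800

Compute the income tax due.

₹15,231

Alternative floor tax:
  Adjusted income: ₹70,900 + ₹4,900 + ₹3,800 = ₹79,600
  Less exemption ₹28,000 → base ₹51,600
  ₹51,600 × 14% = ₹7,224

Regular income tax:
  ₹13,000 × 8% = ₹1,040
  ₹20,000 × 16% = ₹3,200
  ₹37,900 × 29% = ₹10,991
  → ₹15,231

₹15,231 > ₹7,224, so the regular income tax governs.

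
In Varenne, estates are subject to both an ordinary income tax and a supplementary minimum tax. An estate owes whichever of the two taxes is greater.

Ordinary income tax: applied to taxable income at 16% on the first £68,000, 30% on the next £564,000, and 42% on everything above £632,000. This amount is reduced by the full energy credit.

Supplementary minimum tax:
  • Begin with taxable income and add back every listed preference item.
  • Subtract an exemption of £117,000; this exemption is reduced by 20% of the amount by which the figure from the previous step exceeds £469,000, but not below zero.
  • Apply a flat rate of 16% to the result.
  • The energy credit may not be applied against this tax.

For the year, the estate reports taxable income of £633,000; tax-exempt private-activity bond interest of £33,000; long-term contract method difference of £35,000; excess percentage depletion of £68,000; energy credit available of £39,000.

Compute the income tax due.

£141,500

Supplementary minimum tax:
  Adjusted income: £633,000 + £33,000 + £35,000 + £68,000 = £769,000
  Exemption: £117,000 − 20% × (£769,000 − £469,000) = £117,000 − £60,000 = £57,000
  Base: £769,000 − £57,000 = £712,000
  £712,000 × 16% = £113,920

Ordinary income tax:
  £68,000 × 16% = £10,880
  £564,000 × 30% = £169,200
  £1,000 × 42% = £420
  → £180,500
  Less energy credit £39,000 → £141,500

£141,500 > £113,920, so the ordinary income tax governs.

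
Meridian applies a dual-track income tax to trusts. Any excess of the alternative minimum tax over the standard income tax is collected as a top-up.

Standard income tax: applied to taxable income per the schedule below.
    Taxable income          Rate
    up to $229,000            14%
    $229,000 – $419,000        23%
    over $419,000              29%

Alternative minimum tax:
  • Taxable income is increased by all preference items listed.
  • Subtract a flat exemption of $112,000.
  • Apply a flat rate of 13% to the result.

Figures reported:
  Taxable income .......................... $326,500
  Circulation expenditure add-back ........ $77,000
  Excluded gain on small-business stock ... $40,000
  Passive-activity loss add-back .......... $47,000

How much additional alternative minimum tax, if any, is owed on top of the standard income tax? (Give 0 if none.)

$0

Standard income tax:
  $229,000 × 14% = $32,060
  $97,500 × 23% = $22,425
  → $54,485

Alternative minimum tax:
  Adjusted income: $326,500 + $77,000 + $40,000 + $47,000 = $490,500
  Less exemption $112,000 → base $378,500
  $378,500 × 13% = $49,205

$49,205 ≤ $54,485, so no add-on is due.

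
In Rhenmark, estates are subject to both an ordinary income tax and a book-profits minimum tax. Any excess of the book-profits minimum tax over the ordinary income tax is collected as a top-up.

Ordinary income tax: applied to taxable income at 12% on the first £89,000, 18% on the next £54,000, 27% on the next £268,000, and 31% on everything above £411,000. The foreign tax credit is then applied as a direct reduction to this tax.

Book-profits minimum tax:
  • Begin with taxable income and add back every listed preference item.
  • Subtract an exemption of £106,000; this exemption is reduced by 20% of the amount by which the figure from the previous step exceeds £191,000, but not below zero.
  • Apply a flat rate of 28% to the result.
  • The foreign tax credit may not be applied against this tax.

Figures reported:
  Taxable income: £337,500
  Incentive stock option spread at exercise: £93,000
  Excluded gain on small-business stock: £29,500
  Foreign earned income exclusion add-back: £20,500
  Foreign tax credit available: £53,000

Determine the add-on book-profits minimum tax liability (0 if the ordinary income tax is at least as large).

£101,157

Book-profits minimum tax:
  Adjusted income: £337,500 + £93,000 + £29,500 + £20,500 = £480,500
  Exemption: £106,000 − 20% × (£480,500 − £191,000) = £106,000 − £57,900 = £48,100
  Base: £480,500 − £48,100 = £432,400
  £432,400 × 28% = £121,072

Ordinary income tax:
  £89,000 × 12% = £10,680
  £54,000 × 18% = £9,720
  £194,500 × 27% = £52,515
  → £72,915
  Less foreign tax credit £53,000 → £19,915

Excess of book-profits minimum tax over ordinary income tax: £121,072 − £19,915 = £101,157.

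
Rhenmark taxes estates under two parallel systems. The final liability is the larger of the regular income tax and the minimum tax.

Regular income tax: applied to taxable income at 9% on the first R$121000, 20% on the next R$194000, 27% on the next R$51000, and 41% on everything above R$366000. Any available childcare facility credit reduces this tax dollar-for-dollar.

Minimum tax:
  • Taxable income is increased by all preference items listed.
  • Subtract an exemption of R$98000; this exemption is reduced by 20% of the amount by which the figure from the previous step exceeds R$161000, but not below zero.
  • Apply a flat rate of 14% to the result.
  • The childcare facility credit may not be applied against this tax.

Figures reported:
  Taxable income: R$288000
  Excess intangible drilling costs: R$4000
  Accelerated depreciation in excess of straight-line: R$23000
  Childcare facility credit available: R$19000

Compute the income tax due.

R$34692

Minimum tax:
  Adjusted income: R$288000 + R$4000 + R$23000 = R$315000
  Exemption: R$98000 − 20% × (R$315000 − R$161000) = R$98000 − R$30800 = R$67200
  Base: R$315000 − R$67200 = R$247800
  R$247800 × 14% = R$34692

Regular income tax:
  R$121000 × 9% = R$10890
  R$167000 × 20% = R$33400
  → R$44290
  Less childcare facility credit R$19000 → R$25290

R$34692 > R$25290, so the minimum tax is the binding amount.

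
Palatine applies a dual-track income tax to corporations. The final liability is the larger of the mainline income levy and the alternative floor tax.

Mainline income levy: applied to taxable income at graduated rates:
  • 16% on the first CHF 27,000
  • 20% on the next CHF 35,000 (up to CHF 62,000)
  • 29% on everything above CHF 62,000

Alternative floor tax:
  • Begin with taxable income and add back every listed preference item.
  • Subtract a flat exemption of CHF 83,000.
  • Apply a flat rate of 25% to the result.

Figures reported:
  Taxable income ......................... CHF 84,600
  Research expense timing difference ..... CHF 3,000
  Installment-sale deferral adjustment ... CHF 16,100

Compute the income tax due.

Mainline income levy:
  CHF 27,000 × 16% = CHF 4,320
  CHF 35,000 × 20% = CHF 7,000
  CHF 22,600 × 29% = CHF 6,554
  → CHF 17,874

Alternative floor tax:
  Adjusted income: CHF 84,600 + CHF 3,000 + CHF 16,100 = CHF 103,700
  Less exemption CHF 83,000 → base CHF 20,700
  CHF 20,700 × 25% = CHF 5,175

CHF 17,874 > CHF 5,175, so the mainline income levy governs.

CHF 17,874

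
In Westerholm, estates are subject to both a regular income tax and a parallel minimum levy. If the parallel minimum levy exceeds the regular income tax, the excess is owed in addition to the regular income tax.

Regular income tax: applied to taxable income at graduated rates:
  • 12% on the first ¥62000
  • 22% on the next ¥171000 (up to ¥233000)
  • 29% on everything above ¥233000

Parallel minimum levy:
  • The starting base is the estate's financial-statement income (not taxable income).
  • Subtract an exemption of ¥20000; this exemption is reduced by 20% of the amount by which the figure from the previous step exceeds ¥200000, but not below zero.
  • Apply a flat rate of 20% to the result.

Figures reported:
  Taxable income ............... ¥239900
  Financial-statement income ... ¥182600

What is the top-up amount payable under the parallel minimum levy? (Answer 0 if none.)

Parallel minimum levy:
  Base (financial-statement income): ¥182600
  Exemption: ¥182600 ≤ ¥200000, so full ¥20000 applies
  Base: ¥182600 − ¥20000 = ¥162600
  ¥162600 × 20% = ¥32520

Regular income tax:
  ¥62000 × 12% = ¥7440
  ¥171000 × 22% = ¥37620
  ¥6900 × 29% = ¥2001
  → ¥47061

¥32520 ≤ ¥47061, so no add-on is due.

¥0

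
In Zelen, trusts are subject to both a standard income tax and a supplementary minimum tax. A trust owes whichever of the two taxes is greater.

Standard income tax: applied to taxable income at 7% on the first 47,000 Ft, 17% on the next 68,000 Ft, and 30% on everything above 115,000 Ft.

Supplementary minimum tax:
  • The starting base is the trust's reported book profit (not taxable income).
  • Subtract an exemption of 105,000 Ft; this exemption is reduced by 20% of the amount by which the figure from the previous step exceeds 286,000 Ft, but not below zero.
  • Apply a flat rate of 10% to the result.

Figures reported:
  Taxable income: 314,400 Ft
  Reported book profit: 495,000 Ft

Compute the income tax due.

74,670 Ft

Supplementary minimum tax:
  Base (reported book profit): 495,000 Ft
  Exemption: 105,000 Ft − 20% × (495,000 Ft − 286,000 Ft) = 105,000 Ft − 41,800 Ft = 63,200 Ft
  Base: 495,000 Ft − 63,200 Ft = 431,800 Ft
  431,800 Ft × 10% = 43,180 Ft

Standard income tax:
  47,000 Ft × 7% = 3,290 Ft
  68,000 Ft × 17% = 11,560 Ft
  199,400 Ft × 30% = 59,820 Ft
  → 74,670 Ft

74,670 Ft > 43,180 Ft, so the standard income tax governs.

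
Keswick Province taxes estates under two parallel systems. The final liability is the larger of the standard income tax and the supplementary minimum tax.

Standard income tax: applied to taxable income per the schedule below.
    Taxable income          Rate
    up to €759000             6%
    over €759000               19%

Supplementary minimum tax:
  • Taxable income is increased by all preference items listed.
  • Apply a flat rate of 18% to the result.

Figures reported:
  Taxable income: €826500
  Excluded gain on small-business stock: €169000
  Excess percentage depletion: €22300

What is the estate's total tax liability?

€183204

Standard income tax:
  €759000 × 6% = €45540
  €67500 × 19% = €12825
  → €58365

Supplementary minimum tax:
  Adjusted income: €826500 + €169000 + €22300 = €1017800
  €1017800 × 18% = €183204

€183204 > €58365, so the supplementary minimum tax is the binding amount.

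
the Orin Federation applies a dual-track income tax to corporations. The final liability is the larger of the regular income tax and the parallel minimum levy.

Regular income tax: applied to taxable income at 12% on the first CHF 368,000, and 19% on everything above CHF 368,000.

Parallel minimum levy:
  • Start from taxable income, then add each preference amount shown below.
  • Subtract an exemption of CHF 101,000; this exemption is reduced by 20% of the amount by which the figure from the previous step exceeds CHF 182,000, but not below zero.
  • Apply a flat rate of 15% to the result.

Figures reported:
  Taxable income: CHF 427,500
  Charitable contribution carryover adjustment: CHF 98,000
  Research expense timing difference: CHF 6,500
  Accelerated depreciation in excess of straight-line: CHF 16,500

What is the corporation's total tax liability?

CHF 78,120

Regular income tax:
  CHF 368,000 × 12% = CHF 44,160
  CHF 59,500 × 19% = CHF 11,305
  → CHF 55,465

Parallel minimum levy:
  Adjusted income: CHF 427,500 + CHF 98,000 + CHF 6,500 + CHF 16,500 = CHF 548,500
  Exemption: CHF 101,000 − 20% × (CHF 548,500 − CHF 182,000) = CHF 101,000 − CHF 73,300 = CHF 27,700
  Base: CHF 548,500 − CHF 27,700 = CHF 520,800
  CHF 520,800 × 15% = CHF 78,120

CHF 78,120 > CHF 55,465, so the parallel minimum levy is the binding amount.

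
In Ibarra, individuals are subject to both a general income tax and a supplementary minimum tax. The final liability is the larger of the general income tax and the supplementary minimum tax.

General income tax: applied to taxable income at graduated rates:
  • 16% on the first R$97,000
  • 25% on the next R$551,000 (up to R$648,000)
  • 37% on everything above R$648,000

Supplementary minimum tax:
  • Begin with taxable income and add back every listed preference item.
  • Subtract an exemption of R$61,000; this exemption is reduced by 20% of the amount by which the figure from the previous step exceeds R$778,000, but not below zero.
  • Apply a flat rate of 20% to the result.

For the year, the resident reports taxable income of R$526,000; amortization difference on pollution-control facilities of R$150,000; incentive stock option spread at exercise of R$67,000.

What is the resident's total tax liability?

General income tax:
  R$97,000 × 16% = R$15,520
  R$429,000 × 25% = R$107,250
  → R$122,770

Supplementary minimum tax:
  Adjusted income: R$526,000 + R$150,000 + R$67,000 = R$743,000
  Exemption: R$743,000 ≤ R$778,000, so full R$61,000 applies
  Base: R$743,000 − R$61,000 = R$682,000
  R$682,000 × 20% = R$136,400

R$136,400 > R$122,770, so the supplementary minimum tax is the binding amount.

R$136,400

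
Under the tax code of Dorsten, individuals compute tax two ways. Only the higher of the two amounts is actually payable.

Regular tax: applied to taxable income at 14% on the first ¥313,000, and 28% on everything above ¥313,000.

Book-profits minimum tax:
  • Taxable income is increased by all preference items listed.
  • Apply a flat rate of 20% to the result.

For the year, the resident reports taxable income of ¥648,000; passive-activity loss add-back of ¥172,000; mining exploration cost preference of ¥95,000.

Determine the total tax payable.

Book-profits minimum tax:
  Adjusted income: ¥648,000 + ¥172,000 + ¥95,000 = ¥915,000
  ¥915,000 × 20% = ¥183,000

Regular tax:
  ¥313,000 × 14% = ¥43,820
  ¥335,000 × 28% = ¥93,800
  → ¥137,620

¥183,000 > ¥137,620, so the book-profits minimum tax is the binding amount.

¥183,000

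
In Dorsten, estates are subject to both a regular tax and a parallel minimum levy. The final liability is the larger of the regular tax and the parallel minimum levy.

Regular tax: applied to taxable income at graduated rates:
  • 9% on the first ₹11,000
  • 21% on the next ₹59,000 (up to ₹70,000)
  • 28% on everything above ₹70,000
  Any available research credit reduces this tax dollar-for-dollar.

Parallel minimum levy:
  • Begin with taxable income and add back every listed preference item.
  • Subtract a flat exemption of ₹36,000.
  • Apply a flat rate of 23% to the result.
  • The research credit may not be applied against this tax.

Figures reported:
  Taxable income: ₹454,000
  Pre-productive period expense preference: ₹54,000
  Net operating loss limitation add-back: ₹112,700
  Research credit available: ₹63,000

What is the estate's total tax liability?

Regular tax:
  ₹11,000 × 9% = ₹990
  ₹59,000 × 21% = ₹12,390
  ₹384,000 × 28% = ₹107,520
  → ₹120,900
  Less research credit ₹63,000 → ₹57,900

Parallel minimum levy:
  Adjusted income: ₹454,000 + ₹54,000 + ₹112,700 = ₹620,700
  Less exemption ₹36,000 → base ₹584,700
  ₹584,700 × 23% = ₹134,481

₹134,481 > ₹57,900, so the parallel minimum levy is the binding amount.

₹134,481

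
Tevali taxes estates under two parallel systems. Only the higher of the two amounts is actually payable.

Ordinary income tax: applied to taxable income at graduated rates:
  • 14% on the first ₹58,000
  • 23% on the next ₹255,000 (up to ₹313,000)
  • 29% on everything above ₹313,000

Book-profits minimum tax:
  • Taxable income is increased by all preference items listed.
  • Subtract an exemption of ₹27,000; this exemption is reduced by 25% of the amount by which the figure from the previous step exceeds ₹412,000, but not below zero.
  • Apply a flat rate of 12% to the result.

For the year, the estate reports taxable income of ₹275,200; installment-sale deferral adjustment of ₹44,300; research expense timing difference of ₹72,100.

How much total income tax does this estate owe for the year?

₹58,076

Book-profits minimum tax:
  Adjusted income: ₹275,200 + ₹44,300 + ₹72,100 = ₹391,600
  Exemption: ₹391,600 ≤ ₹412,000, so full ₹27,000 applies
  Base: ₹391,600 − ₹27,000 = ₹364,600
  ₹364,600 × 12% = ₹43,752

Ordinary income tax:
  ₹58,000 × 14% = ₹8,120
  ₹217,200 × 23% = ₹49,956
  → ₹58,076

₹58,076 > ₹43,752, so the ordinary income tax governs.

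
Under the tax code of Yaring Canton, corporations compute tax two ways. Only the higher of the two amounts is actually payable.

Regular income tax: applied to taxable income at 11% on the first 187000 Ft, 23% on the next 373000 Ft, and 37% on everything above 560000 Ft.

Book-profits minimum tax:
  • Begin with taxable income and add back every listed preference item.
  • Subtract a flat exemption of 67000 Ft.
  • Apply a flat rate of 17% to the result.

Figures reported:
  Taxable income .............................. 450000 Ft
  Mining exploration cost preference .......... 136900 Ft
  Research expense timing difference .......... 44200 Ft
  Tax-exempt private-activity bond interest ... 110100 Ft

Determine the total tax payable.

114614 Ft

Book-profits minimum tax:
  Adjusted income: 450000 Ft + 136900 Ft + 44200 Ft + 110100 Ft = 741200 Ft
  Less exemption 67000 Ft → base 674200 Ft
  674200 Ft × 17% = 114614 Ft

Regular income tax:
  187000 Ft × 11% = 20570 Ft
  263000 Ft × 23% = 60490 Ft
  → 81060 Ft

114614 Ft > 81060 Ft, so the book-profits minimum tax is the binding amount.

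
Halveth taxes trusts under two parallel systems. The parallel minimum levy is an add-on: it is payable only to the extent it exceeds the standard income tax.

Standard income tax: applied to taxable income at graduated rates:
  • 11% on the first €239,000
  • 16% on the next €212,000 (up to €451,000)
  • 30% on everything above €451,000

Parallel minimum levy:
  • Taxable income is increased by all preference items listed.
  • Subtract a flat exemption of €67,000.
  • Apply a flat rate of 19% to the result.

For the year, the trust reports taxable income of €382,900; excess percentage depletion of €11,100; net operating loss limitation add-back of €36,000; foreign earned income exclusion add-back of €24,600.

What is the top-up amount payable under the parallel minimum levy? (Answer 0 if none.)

€24,330

Standard income tax:
  €239,000 × 11% = €26,290
  €143,900 × 16% = €23,024
  → €49,314

Parallel minimum levy:
  Adjusted income: €382,900 + €11,100 + €36,000 + €24,600 = €454,600
  Less exemption €67,000 → base €387,600
  €387,600 × 19% = €73,644

Excess of parallel minimum levy over standard income tax: €73,644 − €49,314 = €24,330.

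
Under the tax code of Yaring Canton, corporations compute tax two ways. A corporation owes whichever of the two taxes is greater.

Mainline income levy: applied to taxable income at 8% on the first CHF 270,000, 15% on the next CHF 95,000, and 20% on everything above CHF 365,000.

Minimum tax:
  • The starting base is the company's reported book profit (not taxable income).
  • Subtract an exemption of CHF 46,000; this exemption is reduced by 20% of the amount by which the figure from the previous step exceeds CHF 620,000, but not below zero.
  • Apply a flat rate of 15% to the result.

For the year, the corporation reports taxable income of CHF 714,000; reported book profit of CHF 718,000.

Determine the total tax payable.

CHF 105,650

Mainline income levy:
  CHF 270,000 × 8% = CHF 21,600
  CHF 95,000 × 15% = CHF 14,250
  CHF 349,000 × 20% = CHF 69,800
  → CHF 105,650

Minimum tax:
  Base (reported book profit): CHF 718,000
  Exemption: CHF 46,000 − 20% × (CHF 718,000 − CHF 620,000) = CHF 46,000 − CHF 19,600 = CHF 26,400
  Base: CHF 718,000 − CHF 26,400 = CHF 691,600
  CHF 691,600 × 15% = CHF 103,740

CHF 105,650 > CHF 103,740, so the mainline income levy governs.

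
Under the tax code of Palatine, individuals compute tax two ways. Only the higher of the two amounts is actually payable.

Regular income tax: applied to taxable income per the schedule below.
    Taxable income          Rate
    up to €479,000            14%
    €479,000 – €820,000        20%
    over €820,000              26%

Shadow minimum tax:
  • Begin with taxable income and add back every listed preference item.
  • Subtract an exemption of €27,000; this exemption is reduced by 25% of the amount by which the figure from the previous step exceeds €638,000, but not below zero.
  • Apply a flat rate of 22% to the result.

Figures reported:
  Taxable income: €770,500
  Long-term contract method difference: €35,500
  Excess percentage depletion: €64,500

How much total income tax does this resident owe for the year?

€191,510

Shadow minimum tax:
  Adjusted income: €770,500 + €35,500 + €64,500 = €870,500
  Exemption: 25% × (€870,500 − €638,000) = €58,125 ≥ €27,000, so the exemption is fully phased out
  Base: €870,500 − €0 = €870,500
  €870,500 × 22% = €191,510

Regular income tax:
  €479,000 × 14% = €67,060
  €291,500 × 20% = €58,300
  → €125,360

€191,510 > €125,360, so the shadow minimum tax is the binding amount.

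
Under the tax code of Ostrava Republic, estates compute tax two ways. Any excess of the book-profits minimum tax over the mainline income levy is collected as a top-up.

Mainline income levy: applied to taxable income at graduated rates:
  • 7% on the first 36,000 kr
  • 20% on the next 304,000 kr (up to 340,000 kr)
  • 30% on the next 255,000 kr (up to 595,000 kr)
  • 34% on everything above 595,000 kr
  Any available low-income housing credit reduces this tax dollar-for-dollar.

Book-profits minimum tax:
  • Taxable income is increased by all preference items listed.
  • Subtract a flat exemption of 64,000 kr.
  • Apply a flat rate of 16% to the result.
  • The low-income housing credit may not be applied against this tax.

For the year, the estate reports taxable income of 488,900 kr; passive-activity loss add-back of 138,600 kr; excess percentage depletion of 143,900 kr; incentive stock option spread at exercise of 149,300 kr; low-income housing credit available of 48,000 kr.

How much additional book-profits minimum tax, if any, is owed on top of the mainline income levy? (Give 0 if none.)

Mainline income levy:
  36,000 kr × 7% = 2,520 kr
  304,000 kr × 20% = 60,800 kr
  148,900 kr × 30% = 44,670 kr
  → 107,990 kr
  Less low-income housing credit 48,000 kr → 59,990 kr

Book-profits minimum tax:
  Adjusted income: 488,900 kr + 138,600 kr + 143,900 kr + 149,300 kr = 920,700 kr
  Less exemption 64,000 kr → base 856,700 kr
  856,700 kr × 16% = 137,072 kr

Excess of book-profits minimum tax over mainline income levy: 137,072 kr − 59,990 kr = 77,082 kr.

77,082 kr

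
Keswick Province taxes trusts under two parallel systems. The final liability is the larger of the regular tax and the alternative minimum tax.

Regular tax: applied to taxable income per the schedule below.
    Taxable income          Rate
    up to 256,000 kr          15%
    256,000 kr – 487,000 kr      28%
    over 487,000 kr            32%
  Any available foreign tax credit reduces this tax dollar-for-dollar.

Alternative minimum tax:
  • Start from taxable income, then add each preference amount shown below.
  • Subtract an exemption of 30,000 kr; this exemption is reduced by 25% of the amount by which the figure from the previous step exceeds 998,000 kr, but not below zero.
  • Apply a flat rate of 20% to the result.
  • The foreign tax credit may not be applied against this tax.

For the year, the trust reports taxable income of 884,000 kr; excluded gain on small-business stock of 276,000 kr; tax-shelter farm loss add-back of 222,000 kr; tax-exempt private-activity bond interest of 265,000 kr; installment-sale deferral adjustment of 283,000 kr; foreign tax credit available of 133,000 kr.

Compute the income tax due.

386,000 kr

Alternative minimum tax:
  Adjusted income: 884,000 kr + 276,000 kr + 222,000 kr + 265,000 kr + 283,000 kr = 1,930,000 kr
  Exemption: 25% × (1,930,000 kr − 998,000 kr) = 233,000 kr ≥ 30,000 kr, so the exemption is fully phased out
  Base: 1,930,000 kr − 0 kr = 1,930,000 kr
  1,930,000 kr × 20% = 386,000 kr

Regular tax:
  256,000 kr × 15% = 38,400 kr
  231,000 kr × 28% = 64,680 kr
  397,000 kr × 32% = 127,040 kr
  → 230,120 kr
  Less foreign tax credit 133,000 kr → 97,120 kr

386,000 kr > 97,120 kr, so the alternative minimum tax is the binding amount.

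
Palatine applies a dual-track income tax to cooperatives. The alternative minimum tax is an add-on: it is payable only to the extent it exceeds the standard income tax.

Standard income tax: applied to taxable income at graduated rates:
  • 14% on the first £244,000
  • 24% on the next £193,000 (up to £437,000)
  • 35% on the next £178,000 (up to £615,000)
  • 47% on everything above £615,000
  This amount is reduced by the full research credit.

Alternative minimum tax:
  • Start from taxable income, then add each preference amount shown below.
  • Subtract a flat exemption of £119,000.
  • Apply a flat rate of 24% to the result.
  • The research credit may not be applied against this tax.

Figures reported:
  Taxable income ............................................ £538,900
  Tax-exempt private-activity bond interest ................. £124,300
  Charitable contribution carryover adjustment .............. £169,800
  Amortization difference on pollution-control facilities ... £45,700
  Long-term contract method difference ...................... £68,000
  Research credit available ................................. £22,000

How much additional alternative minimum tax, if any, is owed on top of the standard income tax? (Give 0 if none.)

£104,503

Alternative minimum tax:
  Adjusted income: £538,900 + £124,300 + £169,800 + £45,700 + £68,000 = £946,700
  Less exemption £119,000 → base £827,700
  £827,700 × 24% = £198,648

Standard income tax:
  £244,000 × 14% = £34,160
  £193,000 × 24% = £46,320
  £101,900 × 35% = £35,665
  → £116,145
  Less research credit £22,000 → £94,145

Excess of alternative minimum tax over standard income tax: £198,648 − £94,145 = £104,503.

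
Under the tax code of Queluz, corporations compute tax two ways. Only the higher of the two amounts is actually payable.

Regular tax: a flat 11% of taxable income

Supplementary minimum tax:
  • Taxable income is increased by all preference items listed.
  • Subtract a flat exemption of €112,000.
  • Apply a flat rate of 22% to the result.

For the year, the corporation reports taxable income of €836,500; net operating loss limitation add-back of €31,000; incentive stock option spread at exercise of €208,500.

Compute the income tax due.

€212,080

Supplementary minimum tax:
  Adjusted income: €836,500 + €31,000 + €208,500 = €1,076,000
  Less exemption €112,000 → base €964,000
  €964,000 × 22% = €212,080

Regular tax:
  €836,500 × 11% = €92,015

€212,080 > €92,015, so the supplementary minimum tax is the binding amount.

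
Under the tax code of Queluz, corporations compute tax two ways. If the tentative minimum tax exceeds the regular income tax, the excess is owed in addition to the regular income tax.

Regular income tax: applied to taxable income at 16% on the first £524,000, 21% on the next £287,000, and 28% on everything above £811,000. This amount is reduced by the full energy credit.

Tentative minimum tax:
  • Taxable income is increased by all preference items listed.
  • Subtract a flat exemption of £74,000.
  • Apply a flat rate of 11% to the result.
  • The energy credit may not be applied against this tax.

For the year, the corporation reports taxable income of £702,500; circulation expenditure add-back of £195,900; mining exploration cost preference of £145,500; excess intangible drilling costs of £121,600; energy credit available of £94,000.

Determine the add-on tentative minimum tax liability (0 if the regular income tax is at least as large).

Regular income tax:
  £524,000 × 16% = £83,840
  £178,500 × 21% = £37,485
  → £121,325
  Less energy credit £94,000 → £27,325

Tentative minimum tax:
  Adjusted income: £702,500 + £195,900 + £145,500 + £121,600 = £1,165,500
  Less exemption £74,000 → base £1,091,500
  £1,091,500 × 11% = £120,065

Excess of tentative minimum tax over regular income tax: £120,065 − £27,325 = £92,740.

£92,740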